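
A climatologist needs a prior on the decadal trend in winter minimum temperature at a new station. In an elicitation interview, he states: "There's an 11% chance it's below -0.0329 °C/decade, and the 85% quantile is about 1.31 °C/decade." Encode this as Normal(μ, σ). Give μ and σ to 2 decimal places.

μ = 0.69, σ = 0.59

The p-quantile of Normal(μ,σ) is μ + z_p·σ, with z_{0.11} = -1.227 and z_{0.85} = 1.036.
Eliminate σ: μ = (z₂·x₁ − z₁·x₂)/(z₂ − z₁) = (1.036·-0.0329 − (-1.227)·1.31)/2.263 = 0.69.
Then σ = (x₂ − x₁)/(z₂ − z₁) = (1.31 − -0.0329)/2.263 = 0.59.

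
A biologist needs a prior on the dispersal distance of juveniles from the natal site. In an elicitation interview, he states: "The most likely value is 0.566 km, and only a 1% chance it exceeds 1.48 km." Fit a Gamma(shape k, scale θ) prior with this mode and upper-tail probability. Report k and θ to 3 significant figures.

k ≈ 6.03, θ ≈ 0.113

Gamma(k,θ) with k>1 has mode (k−1)θ, so θ = 0.566/(k−1).
Need P(X < 1.48) = 0.99 with θ tied to k this way. Start at k = 2, θ = 0.566: P(X<1.48) ≈ 0.735.
Too low — raise k to concentrate. Iterating converges to k ≈ 6.03.
Then θ = 0.566/(6.03−1) ≈ 0.113.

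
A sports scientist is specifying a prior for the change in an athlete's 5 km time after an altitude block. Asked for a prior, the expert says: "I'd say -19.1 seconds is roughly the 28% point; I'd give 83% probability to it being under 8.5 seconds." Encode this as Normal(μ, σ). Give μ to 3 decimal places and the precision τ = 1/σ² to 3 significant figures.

For Normal(μ,σ), the p-quantile is μ + z_p·σ. Here z_{0.28} = -0.5828, z_{0.83} = 0.9542.
So -19.1 = μ − 0.5828σ and 8.5 = μ + 0.9542σ.
Subtracting: σ = (8.5 − -19.1)/(0.9542 − (-0.5828)) = 17.957.
Then μ = -19.1 − (-0.5828)·17.957 = -8.634.
Precision τ = 1/σ² = 1/17.96² = 0.0031.

μ = -8.634, τ = 0.0031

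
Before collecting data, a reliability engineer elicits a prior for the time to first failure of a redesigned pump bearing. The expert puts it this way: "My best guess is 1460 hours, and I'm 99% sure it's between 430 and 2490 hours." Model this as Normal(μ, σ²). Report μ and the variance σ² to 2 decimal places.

A symmetric 99% interval runs μ ± z·σ with z = 2.576.
Half-width = 1030, so σ = 1030/2.576 = 399.871 and σ² = 159896.99.
μ is the stated best guess, 1460.00.

μ = 1460.00, σ² = 159896.99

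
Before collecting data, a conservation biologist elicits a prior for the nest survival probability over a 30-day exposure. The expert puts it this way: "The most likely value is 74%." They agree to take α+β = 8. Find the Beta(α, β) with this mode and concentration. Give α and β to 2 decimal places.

For α,β > 1 the Beta mode is (α−1)/(α+β−2). With α+β = 8, the mode is (α−1)/6.
Set (α−1)/6 = 0.74 → α = 1 + 0.74·6 = 5.44.
β = 8 − α = 2.56.

α = 5.44, β = 2.56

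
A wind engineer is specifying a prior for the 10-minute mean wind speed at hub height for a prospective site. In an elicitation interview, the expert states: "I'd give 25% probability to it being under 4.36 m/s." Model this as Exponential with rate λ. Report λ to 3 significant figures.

λ ≈ 0.066

P(T < 4.36) = 1 − e^(−λ·4.36) = 0.25, so λ = −ln(1−0.25)/4.36 = −ln(0.75)/4.36 = 0.066.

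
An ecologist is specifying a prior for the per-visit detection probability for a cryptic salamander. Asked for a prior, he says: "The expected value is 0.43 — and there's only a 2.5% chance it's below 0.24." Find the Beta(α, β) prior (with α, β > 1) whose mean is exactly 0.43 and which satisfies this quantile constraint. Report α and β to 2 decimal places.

With mean 0.43 fixed, write α = 0.43s, β = 0.57s where s = α+β.
Need P(θ < 0.24) = 0.025 under Beta(0.43s, 0.57s). Normal approximation: (q−m)/√(m(1−m)/s) ≈ z_{0.025} = -1.96, so s ≈ 0.43·0.57·(-1.96)²/(0.24−0.43)² = 26.1.
At s = 26.1: P(θ<0.24) ≈ 0.018. Adjusting to match 0.025 gives s ≈ 23.07.
So α = 0.43·23.07 ≈ 9.92, β = 0.57·23.07 ≈ 13.15.

α ≈ 9.92, β ≈ 13.15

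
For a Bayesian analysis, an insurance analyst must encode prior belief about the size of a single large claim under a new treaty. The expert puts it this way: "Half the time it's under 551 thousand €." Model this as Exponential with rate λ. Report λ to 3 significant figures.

λ ≈ 0.00126

Exponential median = ln 2 / λ, so λ = ln 2 / 551.0 = 0.00126.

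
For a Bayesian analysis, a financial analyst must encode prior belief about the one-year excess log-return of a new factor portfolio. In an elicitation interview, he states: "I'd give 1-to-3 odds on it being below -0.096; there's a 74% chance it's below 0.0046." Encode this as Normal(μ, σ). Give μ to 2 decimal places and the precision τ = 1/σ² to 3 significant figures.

For Normal(μ,σ), the p-quantile is μ + z_p·σ. Here z_{0.25} = -0.6745, z_{0.74} = 0.6433.
So -0.096 = μ − 0.6745σ and 0.0046 = μ + 0.6433σ.
Subtracting: σ = (0.0046 − -0.096)/(0.6433 − (-0.6745)) = 0.08.
Then μ = -0.096 − (-0.6745)·0.08 = -0.04.
Precision τ = 1/σ² = 1/0.07634² = 172.

μ = -0.04, τ = 172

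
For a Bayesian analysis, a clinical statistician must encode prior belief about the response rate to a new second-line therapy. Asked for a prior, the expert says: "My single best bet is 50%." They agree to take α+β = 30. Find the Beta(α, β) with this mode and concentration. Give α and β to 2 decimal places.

α = 15.00, β = 15.00

For α,β > 1 the Beta mode is (α−1)/(α+β−2). With α+β = 30, the mode is (α−1)/28.
Set (α−1)/28 = 0.5 → α = 1 + 0.5·28 = 15.00.
β = 30 − α = 15.00.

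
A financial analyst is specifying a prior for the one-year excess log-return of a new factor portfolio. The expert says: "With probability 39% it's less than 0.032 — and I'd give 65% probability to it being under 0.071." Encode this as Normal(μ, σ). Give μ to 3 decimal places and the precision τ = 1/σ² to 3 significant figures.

For Normal(μ,σ), the p-quantile is μ + z_p·σ. Here z_{0.39} = -0.2793, z_{0.65} = 0.3853.
So 0.032 = μ − 0.2793σ and 0.071 = μ + 0.3853σ.
Subtracting: σ = (0.071 − 0.032)/(0.3853 − (-0.2793)) = 0.059.
Then μ = 0.032 − (-0.2793)·0.059 = 0.048.
Precision τ = 1/σ² = 1/0.05868² = 290.

μ = 0.048, τ = 290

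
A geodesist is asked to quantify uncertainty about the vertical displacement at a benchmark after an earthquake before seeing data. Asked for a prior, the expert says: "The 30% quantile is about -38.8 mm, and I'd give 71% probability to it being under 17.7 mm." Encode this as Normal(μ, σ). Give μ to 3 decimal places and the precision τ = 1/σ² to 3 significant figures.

For Normal(μ,σ), the p-quantile is μ + z_p·σ. Here z_{0.3} = -0.5244, z_{0.71} = 0.5534.
So -38.8 = μ − 0.5244σ and 17.7 = μ + 0.5534σ.
Subtracting: σ = (17.7 − -38.8)/(0.5534 − (-0.5244)) = 52.422.
Then μ = -38.8 − (-0.5244)·52.422 = -11.310.
Precision τ = 1/σ² = 1/52.42² = 0.000364.

μ = -11.310, τ = 0.000364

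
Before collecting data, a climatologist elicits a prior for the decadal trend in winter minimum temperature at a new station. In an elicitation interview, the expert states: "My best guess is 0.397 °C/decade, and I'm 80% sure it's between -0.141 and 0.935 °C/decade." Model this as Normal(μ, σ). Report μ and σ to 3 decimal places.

A symmetric 80% interval runs μ ± z·σ with z = 1.282.
Half-width = 0.538, so σ = 0.538/1.282 = 0.420.
μ is the stated best guess, 0.397.

μ = 0.397, σ = 0.420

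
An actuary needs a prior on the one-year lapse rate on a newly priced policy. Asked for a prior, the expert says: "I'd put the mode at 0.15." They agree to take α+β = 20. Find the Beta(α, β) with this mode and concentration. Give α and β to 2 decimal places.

For α,β > 1 the Beta mode is (α−1)/(α+β−2). With α+β = 20, the mode is (α−1)/18.
Set (α−1)/18 = 0.15 → α = 1 + 0.15·18 = 3.70.
β = 20 − α = 16.30.

α = 3.70, β = 16.30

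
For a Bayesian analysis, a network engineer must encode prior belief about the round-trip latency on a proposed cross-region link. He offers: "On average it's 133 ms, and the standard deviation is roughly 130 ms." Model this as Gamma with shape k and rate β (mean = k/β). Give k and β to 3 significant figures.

k ≈ 1.05, β ≈ 0.00787

For Gamma(k, rate β): mean = k/β, variance = k/β², so CV = 1/√k.
CV = SD/mean = 130/133 = 0.9774, hence k = 1/CV² = 1.05.
Then β = k/mean = 1.05/133 = 0.00787.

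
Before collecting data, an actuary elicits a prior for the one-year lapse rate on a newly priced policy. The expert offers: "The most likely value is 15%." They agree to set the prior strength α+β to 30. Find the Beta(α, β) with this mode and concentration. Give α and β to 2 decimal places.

For α,β > 1 the Beta mode is (α−1)/(α+β−2). With α+β = 30, the mode is (α−1)/28.
Set (α−1)/28 = 0.15 → α = 1 + 0.15·28 = 5.20.
β = 30 − α = 24.80.

α = 5.20, β = 24.80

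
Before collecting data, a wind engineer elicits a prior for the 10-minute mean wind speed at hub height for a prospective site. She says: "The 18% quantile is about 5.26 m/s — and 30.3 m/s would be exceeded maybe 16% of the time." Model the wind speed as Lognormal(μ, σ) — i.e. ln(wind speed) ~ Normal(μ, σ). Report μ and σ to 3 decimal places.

If T ~ Lognormal(μ,σ) then ln T ~ Normal(μ,σ), so the p-quantile of ln T is μ + z_p·σ.
ln(5.26) = 1.66 and ln(30.3) = 3.411; z_{0.18} = -0.9154, z_{0.84} = 0.9945.
σ = (3.411 − 1.66)/(0.9945 − (-0.9154)) = 0.917.
μ = 1.66 − (-0.9154)·0.917 = 2.499.

μ ≈ 2.499, σ ≈ 0.917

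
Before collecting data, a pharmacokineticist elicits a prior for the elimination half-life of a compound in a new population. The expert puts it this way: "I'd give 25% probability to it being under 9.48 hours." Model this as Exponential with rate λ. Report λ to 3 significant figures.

λ ≈ 0.0303

P(T < 9.48) = 1 − e^(−λ·9.48) = 0.25, so λ = −ln(1−0.25)/9.48 = −ln(0.75)/9.48 = 0.0303.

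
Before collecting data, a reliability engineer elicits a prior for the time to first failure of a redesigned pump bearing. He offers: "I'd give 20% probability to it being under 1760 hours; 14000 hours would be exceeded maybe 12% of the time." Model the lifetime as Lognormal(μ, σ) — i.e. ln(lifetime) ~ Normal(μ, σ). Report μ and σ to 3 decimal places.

If T ~ Lognormal(μ,σ) then ln T ~ Normal(μ,σ), so the p-quantile of ln T is μ + z_p·σ.
ln(1760) = 7.473 and ln(14000) = 9.547; z_{0.2} = -0.8416, z_{0.88} = 1.175.
σ = (9.547 − 7.473)/(1.175 − (-0.8416)) = 1.028.
μ = 7.473 − (-0.8416)·1.028 = 8.339.

μ ≈ 8.339, σ ≈ 1.028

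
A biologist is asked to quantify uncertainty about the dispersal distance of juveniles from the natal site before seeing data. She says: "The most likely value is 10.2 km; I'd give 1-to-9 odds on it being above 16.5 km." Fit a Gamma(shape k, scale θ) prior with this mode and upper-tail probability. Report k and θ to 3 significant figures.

k ≈ 9.13, θ ≈ 1.25

Gamma(k,θ) with k>1 has mode (k−1)θ, so θ = 10.2/(k−1).
Need P(X < 16.5) = 0.9 with θ tied to k this way. Start at k = 2, θ = 10.2: P(X<16.5) ≈ 0.481.
Too low — raise k to concentrate. Iterating converges to k ≈ 9.13.
Then θ = 10.2/(9.13−1) ≈ 1.25.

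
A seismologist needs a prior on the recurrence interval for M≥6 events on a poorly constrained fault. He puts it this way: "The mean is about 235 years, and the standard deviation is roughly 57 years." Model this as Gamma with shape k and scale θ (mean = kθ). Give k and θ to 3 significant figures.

k ≈ 17, θ ≈ 13.8

For Gamma(k, scale θ): mean = kθ, variance = kθ², so CV = 1/√k.
CV = SD/mean = 57/235 = 0.2426, hence k = 1/CV² = 17.
Then θ = mean/k = 235/17 = 13.8.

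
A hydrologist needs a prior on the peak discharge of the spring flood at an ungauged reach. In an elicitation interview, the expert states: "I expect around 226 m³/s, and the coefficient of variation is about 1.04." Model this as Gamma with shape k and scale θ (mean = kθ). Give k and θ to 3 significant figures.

k ≈ 0.925, θ ≈ 244

For Gamma(k, scale θ): mean = kθ, variance = kθ², so CV = 1/√k.
CV = 1.04, hence k = 1/CV² = 0.925.
Then θ = mean/k = 226/0.925 = 244.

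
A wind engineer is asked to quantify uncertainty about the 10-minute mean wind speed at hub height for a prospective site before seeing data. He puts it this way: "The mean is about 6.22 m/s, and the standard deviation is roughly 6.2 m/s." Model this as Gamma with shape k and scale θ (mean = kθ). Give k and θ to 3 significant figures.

For Gamma(k, scale θ): mean = kθ, variance = kθ², so CV = 1/√k.
CV = SD/mean = 6.2/6.22 = 0.9968, hence k = 1/CV² = 1.01.
Then θ = mean/k = 6.22/1.01 = 6.18.

k ≈ 1.01, θ ≈ 6.18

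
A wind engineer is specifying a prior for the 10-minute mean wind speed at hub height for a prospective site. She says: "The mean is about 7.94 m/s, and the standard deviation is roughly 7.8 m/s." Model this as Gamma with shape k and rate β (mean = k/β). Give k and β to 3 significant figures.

k ≈ 1.04, β ≈ 0.131

For Gamma(k, rate β): mean = k/β, variance = k/β², so CV = 1/√k.
CV = SD/mean = 7.8/7.94 = 0.9824, hence k = 1/CV² = 1.04.
Then β = k/mean = 1.04/7.94 = 0.131.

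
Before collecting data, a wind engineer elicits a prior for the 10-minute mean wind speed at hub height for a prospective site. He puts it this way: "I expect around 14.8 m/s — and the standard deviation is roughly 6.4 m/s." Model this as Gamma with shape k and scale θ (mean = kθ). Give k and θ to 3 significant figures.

k ≈ 5.35, θ ≈ 2.77

For Gamma(k, scale θ): mean = kθ, variance = kθ², so CV = 1/√k.
CV = SD/mean = 6.4/14.8 = 0.4324, hence k = 1/CV² = 5.35.
Then θ = mean/k = 14.8/5.35 = 2.77.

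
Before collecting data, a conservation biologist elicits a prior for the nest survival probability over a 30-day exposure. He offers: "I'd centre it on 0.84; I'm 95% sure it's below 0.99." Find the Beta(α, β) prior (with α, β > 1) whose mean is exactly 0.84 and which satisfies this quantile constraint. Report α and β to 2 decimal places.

α ≈ 5.31, β ≈ 1.01

With mean 0.84 fixed, write α = 0.84s, β = 0.16s where s = α+β.
Need P(θ < 0.99) = 0.95 under Beta(0.84s, 0.16s). Normal approximation: (q−m)/√(m(1−m)/s) ≈ z_{0.95} = 1.64, so s ≈ 0.84·0.16·(1.64)²/(0.99−0.84)² = 16.2.
At s = 16.2: P(θ<0.99) ≈ 0.998. Adjusting to match 0.95 gives s ≈ 6.32.
So α = 0.84·6.32 ≈ 5.31, β = 0.16·6.32 ≈ 1.01.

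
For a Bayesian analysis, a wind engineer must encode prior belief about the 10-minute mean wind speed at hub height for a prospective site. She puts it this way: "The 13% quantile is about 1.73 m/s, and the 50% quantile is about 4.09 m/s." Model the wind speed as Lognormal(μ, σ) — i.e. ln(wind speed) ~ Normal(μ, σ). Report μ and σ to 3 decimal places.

μ ≈ 1.409, σ ≈ 0.764

If T ~ Lognormal(μ,σ) then ln T ~ Normal(μ,σ), so the p-quantile of ln T is μ + z_p·σ.
ln(1.73) = 0.5481 and ln(4.09) = 1.409; z_{0.13} = -1.126, z_{0.5} = 0.
σ = (1.409 − 0.5481)/(0 − (-1.126)) = 0.764.
μ = 0.5481 − (-1.126)·0.764 = 1.409.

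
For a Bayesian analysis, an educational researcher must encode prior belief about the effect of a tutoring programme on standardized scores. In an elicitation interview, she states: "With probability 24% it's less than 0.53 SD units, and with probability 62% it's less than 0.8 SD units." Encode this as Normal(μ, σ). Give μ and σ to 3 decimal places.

μ = 0.718, σ = 0.267

The p-quantile of Normal(μ,σ) is μ + z_p·σ, with z_{0.24} = -0.7063 and z_{0.62} = 0.3055.
Eliminate σ: μ = (z₂·x₁ − z₁·x₂)/(z₂ − z₁) = (0.3055·0.53 − (-0.7063)·0.8)/1.012 = 0.718.
Then σ = (x₂ − x₁)/(z₂ − z₁) = (0.8 − 0.53)/1.012 = 0.267.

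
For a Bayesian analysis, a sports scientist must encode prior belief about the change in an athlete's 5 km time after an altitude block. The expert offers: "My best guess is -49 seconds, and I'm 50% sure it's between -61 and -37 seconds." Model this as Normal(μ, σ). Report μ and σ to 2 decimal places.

μ = -49.00, σ = 17.79

A symmetric 50% interval runs μ ± z·σ with z = 0.6745.
Half-width = 12, so σ = 12/0.6745 = 17.79.
μ is the stated best guess, -49.00.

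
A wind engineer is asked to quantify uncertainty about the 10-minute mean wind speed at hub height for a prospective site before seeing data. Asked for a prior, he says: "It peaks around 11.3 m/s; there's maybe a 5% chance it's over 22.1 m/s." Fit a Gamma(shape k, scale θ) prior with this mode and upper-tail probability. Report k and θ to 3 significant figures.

k ≈ 7.17, θ ≈ 1.83

Gamma(k,θ) with k>1 has mode (k−1)θ, so θ = 11.3/(k−1).
Need P(X < 22.1) = 0.95 with θ tied to k this way. Start at k = 2, θ = 11.3: P(X<22.1) ≈ 0.582.
Too low — raise k to concentrate. Iterating converges to k ≈ 7.17.
Then θ = 11.3/(7.17−1) ≈ 1.83.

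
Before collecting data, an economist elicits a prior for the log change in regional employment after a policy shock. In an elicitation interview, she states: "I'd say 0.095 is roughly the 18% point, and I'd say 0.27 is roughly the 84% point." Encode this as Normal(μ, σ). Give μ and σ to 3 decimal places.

For Normal(μ,σ), the p-quantile is μ + z_p·σ. Here z_{0.18} = -0.9154, z_{0.84} = 0.9945.
So 0.095 = μ − 0.9154σ and 0.27 = μ + 0.9945σ.
Subtracting: σ = (0.27 − 0.095)/(0.9945 − (-0.9154)) = 0.092.
Then μ = 0.095 − (-0.9154)·0.092 = 0.179.

μ = 0.179, σ = 0.092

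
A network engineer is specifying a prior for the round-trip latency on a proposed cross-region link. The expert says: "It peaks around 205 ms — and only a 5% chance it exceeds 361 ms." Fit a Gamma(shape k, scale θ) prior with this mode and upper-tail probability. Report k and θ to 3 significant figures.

k ≈ 9.71, θ ≈ 23.5

Gamma(k,θ) with k>1 has mode (k−1)θ, so θ = 205/(k−1).
Need P(X < 361) = 0.95 with θ tied to k this way. Start at k = 2, θ = 205: P(X<361) ≈ 0.525.
Too low — raise k to concentrate. Iterating converges to k ≈ 9.71.
Then θ = 205/(9.71−1) ≈ 23.5.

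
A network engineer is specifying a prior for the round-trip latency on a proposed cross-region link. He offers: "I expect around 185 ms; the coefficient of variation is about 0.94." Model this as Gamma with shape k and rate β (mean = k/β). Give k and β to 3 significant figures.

For Gamma(k, rate β): mean = k/β, variance = k/β², so CV = 1/√k.
CV = 0.94, hence k = 1/CV² = 1.13.
Then β = k/mean = 1.13/185 = 0.00612.

k ≈ 1.13, β ≈ 0.00612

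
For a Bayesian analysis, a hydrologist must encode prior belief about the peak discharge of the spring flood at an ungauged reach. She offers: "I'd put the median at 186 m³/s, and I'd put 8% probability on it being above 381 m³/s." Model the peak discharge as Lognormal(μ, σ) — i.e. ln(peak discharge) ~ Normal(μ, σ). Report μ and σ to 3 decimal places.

μ ≈ 5.226, σ ≈ 0.510

If T ~ Lognormal(μ,σ) then ln T ~ Normal(μ,σ), so the p-quantile of ln T is μ + z_p·σ.
ln(186) = 5.226 and ln(381) = 5.943; z_{0.5} = 0, z_{0.92} = 1.405.
σ = (5.943 − 5.226)/(1.405 − (0)) = 0.510.
μ = 5.226 − (0)·0.510 = 5.226.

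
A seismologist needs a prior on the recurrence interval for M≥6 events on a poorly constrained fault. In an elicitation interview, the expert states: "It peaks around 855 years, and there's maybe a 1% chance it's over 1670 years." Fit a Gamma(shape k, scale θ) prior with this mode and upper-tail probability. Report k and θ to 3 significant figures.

k ≈ 12, θ ≈ 77.7

Gamma(k,θ) with k>1 has mode (k−1)θ, so θ = 855/(k−1).
Need P(X < 1670) = 0.99 with θ tied to k this way. Start at k = 2, θ = 855: P(X<1670) ≈ 0.581.
Too low — raise k to concentrate. Iterating converges to k ≈ 12.
Then θ = 855/(12−1) ≈ 77.7.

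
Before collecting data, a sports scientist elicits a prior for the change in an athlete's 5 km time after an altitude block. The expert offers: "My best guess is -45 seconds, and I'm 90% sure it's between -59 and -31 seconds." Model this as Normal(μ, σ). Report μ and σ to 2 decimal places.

A symmetric 90% interval runs μ ± z·σ with z = 1.645.
Half-width = 14, so σ = 14/1.645 = 8.51.
μ is the stated best guess, -45.00.

μ = -45.00, σ = 8.51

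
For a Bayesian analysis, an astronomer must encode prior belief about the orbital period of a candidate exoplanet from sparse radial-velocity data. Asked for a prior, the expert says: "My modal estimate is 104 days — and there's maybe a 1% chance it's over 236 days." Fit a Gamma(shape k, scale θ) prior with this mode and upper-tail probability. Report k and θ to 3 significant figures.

Gamma(k,θ) with k>1 has mode (k−1)θ, so θ = 104/(k−1).
Need P(X < 236) = 0.99 with θ tied to k this way. Start at k = 2, θ = 104: P(X<236) ≈ 0.662.
Too low — raise k to concentrate. Iterating converges to k ≈ 8.13.
Then θ = 104/(8.13−1) ≈ 14.6.

k ≈ 8.13, θ ≈ 14.6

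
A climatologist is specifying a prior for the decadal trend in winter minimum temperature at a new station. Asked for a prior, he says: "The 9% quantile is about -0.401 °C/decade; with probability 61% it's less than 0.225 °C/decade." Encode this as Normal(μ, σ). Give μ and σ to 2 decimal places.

μ = 0.12, σ = 0.39

For Normal(μ,σ), the p-quantile is μ + z_p·σ. Here z_{0.09} = -1.341, z_{0.61} = 0.2793.
So -0.401 = μ − 1.341σ and 0.225 = μ + 0.2793σ.
Subtracting: σ = (0.225 − -0.401)/(0.2793 − (-1.341)) = 0.39.
Then μ = -0.401 − (-1.341)·0.39 = 0.12.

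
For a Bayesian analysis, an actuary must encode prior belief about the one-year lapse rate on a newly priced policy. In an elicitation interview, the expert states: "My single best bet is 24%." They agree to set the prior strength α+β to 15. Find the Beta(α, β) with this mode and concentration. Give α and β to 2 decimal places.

For α,β > 1 the Beta mode is (α−1)/(α+β−2). With α+β = 15, the mode is (α−1)/13.
Set (α−1)/13 = 0.24 → α = 1 + 0.24·13 = 4.12.
β = 15 − α = 10.88.

α = 4.12, β = 10.88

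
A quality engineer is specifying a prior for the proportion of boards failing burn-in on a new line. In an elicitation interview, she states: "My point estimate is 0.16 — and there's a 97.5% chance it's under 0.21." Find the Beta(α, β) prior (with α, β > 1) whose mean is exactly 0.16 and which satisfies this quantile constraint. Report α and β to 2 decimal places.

α ≈ 36.76, β ≈ 192.97

With mean 0.16 fixed, write α = 0.16s, β = 0.84s where s = α+β.
Need P(θ < 0.21) = 0.975 under Beta(0.16s, 0.84s). Normal approximation: (q−m)/√(m(1−m)/s) ≈ z_{0.975} = 1.96, so s ≈ 0.16·0.84·(1.96)²/(0.21−0.16)² = 206.5.
At s = 206.5: P(θ<0.21) ≈ 0.969. Adjusting to match 0.975 gives s ≈ 229.73.
So α = 0.16·229.73 ≈ 36.76, β = 0.84·229.73 ≈ 192.97.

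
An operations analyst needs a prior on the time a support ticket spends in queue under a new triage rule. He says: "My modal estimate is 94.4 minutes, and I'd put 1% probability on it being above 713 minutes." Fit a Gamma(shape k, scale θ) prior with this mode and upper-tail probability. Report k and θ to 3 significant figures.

k ≈ 1.84, θ ≈ 113

Gamma(k,θ) with k>1 has mode (k−1)θ, so θ = 94.4/(k−1).
Need P(X < 713) = 0.99 with θ tied to k this way. Start at k = 2, θ = 94.4: P(X<713) ≈ 0.996.
Too high — lower k to spread out. Iterating converges to k ≈ 1.84.
Then θ = 94.4/(1.84−1) ≈ 113.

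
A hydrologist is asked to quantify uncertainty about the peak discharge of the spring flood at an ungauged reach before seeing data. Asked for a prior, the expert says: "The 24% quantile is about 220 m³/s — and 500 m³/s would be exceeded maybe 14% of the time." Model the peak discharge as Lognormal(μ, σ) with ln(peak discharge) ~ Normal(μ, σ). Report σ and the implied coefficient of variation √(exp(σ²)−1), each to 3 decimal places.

σ ≈ 0.460, CV ≈ 0.485

If T ~ Lognormal(μ,σ) then ln T ~ Normal(μ,σ), so the p-quantile of ln T is μ + z_p·σ.
ln(220) = 5.394 and ln(500) = 6.215; z_{0.24} = -0.7063, z_{0.86} = 1.08.
σ = (6.215 − 5.394)/(1.08 − (-0.7063)) = 0.460.
μ = 5.394 − (-0.7063)·0.460 = 5.718.
CV = √(exp(σ²)−1) = √(exp(0.2112)−1) = 0.485.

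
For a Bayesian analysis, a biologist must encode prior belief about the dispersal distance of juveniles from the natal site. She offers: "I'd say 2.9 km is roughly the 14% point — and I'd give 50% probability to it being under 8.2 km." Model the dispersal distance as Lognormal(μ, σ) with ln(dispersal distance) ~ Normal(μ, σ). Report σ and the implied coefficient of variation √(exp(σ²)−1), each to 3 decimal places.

If T ~ Lognormal(μ,σ) then ln T ~ Normal(μ,σ), so the p-quantile of ln T is μ + z_p·σ.
ln(2.9) = 1.065 and ln(8.2) = 2.104; z_{0.14} = -1.08, z_{0.5} = 0.
σ = (2.104 − 1.065)/(0 − (-1.08)) = 0.962.
μ = 1.065 − (-1.08)·0.962 = 2.104.
CV = √(exp(σ²)−1) = √(exp(0.9257)−1) = 1.234.

σ ≈ 0.962, CV ≈ 1.234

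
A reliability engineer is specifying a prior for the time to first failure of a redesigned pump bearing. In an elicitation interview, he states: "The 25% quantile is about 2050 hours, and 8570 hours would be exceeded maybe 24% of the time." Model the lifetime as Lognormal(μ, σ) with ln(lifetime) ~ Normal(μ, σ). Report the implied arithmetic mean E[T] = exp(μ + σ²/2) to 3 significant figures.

E[T] ≈ 7050 hours

If T ~ Lognormal(μ,σ) then ln T ~ Normal(μ,σ), so the p-quantile of ln T is μ + z_p·σ.
ln(2050) = 7.626 and ln(8570) = 9.056; z_{0.25} = -0.6745, z_{0.76} = 0.7063.
σ = (9.056 − 7.626)/(0.7063 − (-0.6745)) = 1.036.
μ = 7.626 − (-0.6745)·1.036 = 8.324.
E[T] = exp(μ + σ²/2) = exp(8.324 + 0.5366) = 7050 hours.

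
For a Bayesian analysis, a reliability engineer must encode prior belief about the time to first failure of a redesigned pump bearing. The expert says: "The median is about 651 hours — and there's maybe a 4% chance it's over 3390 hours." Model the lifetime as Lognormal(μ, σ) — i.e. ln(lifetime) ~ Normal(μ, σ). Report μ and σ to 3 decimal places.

If T ~ Lognormal(μ,σ) then ln T ~ Normal(μ,σ), so the p-quantile of ln T is μ + z_p·σ.
ln(651) = 6.479 and ln(3390) = 8.129; z_{0.5} = 0, z_{0.96} = 1.751.
σ = (8.129 − 6.479)/(1.751 − (0)) = 0.943.
μ = 6.479 − (0)·0.943 = 6.479.

μ ≈ 6.479, σ ≈ 0.943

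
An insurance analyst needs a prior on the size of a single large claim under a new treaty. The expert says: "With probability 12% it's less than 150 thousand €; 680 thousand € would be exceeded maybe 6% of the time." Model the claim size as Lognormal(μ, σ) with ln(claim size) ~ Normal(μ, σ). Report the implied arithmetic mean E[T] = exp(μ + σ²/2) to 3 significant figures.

If T ~ Lognormal(μ,σ) then ln T ~ Normal(μ,σ), so the p-quantile of ln T is μ + z_p·σ.
ln(150) = 5.011 and ln(680) = 6.522; z_{0.12} = -1.175, z_{0.94} = 1.555.
σ = (6.522 − 5.011)/(1.555 − (-1.175)) = 0.554.
μ = 5.011 − (-1.175)·0.554 = 5.661.
E[T] = exp(μ + σ²/2) = exp(5.661 + 0.1533) = 335 thousand €.

E[T] ≈ 335 thousand €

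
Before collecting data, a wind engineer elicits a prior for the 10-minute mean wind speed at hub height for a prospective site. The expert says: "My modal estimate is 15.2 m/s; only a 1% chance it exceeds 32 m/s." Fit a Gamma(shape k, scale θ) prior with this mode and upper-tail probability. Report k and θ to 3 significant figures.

Gamma(k,θ) with k>1 has mode (k−1)θ, so θ = 15.2/(k−1).
Need P(X < 32) = 0.99 with θ tied to k this way. Start at k = 2, θ = 15.2: P(X<32) ≈ 0.622.
Too low — raise k to concentrate. Iterating converges to k ≈ 9.78.
Then θ = 15.2/(9.78−1) ≈ 1.73.

k ≈ 9.78, θ ≈ 1.73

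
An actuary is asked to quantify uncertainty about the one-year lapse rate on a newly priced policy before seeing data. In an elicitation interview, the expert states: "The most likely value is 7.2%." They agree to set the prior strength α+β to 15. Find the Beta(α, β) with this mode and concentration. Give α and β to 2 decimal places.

α = 1.94, β = 13.06

For α,β > 1 the Beta mode is (α−1)/(α+β−2). With α+β = 15, the mode is (α−1)/13.
Set (α−1)/13 = 0.072 → α = 1 + 0.072·13 = 1.94.
β = 15 − α = 13.06.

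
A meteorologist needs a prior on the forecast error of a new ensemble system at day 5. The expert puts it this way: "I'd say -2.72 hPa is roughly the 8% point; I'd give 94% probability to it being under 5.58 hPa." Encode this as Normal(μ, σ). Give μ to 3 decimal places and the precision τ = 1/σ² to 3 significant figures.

For Normal(μ,σ), the p-quantile is μ + z_p·σ. Here z_{0.08} = -1.405, z_{0.94} = 1.555.
So -2.72 = μ − 1.405σ and 5.58 = μ + 1.555σ.
Subtracting: σ = (5.58 − -2.72)/(1.555 − (-1.405)) = 2.804.
Then μ = -2.72 − (-1.405)·2.804 = 1.220.
Precision τ = 1/σ² = 1/2.804² = 0.127.

μ = 1.220, τ = 0.127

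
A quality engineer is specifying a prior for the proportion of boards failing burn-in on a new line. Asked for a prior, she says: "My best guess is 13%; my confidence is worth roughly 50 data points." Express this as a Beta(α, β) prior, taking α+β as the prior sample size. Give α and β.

α = 6.5, β = 43.5

Under the effective-sample-size interpretation, Beta(α, β) has prior mean α/(α+β) and prior sample size α+β.
So α+β = 50 and α/(α+β) = 0.13, giving α = 0.13·50 = 6.5 and β = 50 − 6.5 = 43.5.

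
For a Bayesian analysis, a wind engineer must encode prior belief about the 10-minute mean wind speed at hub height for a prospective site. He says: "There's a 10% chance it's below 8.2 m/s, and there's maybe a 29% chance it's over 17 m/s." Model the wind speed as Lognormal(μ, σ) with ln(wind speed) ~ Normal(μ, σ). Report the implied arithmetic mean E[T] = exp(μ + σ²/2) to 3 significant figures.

E[T] ≈ 14.8 m/s

If T ~ Lognormal(μ,σ) then ln T ~ Normal(μ,σ), so the p-quantile of ln T is μ + z_p·σ.
ln(8.2) = 2.104 and ln(17) = 2.833; z_{0.1} = -1.282, z_{0.71} = 0.5534.
σ = (2.833 − 2.104)/(0.5534 − (-1.282)) = 0.397.
μ = 2.104 − (-1.282)·0.397 = 2.613.
E[T] = exp(μ + σ²/2) = exp(2.613 + 0.0789) = 14.8 m/s.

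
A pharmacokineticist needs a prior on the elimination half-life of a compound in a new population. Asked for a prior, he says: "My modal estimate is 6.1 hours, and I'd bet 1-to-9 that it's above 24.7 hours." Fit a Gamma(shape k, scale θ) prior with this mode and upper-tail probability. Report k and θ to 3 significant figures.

Gamma(k,θ) with k>1 has mode (k−1)θ, so θ = 6.1/(k−1).
Need P(X < 24.7) = 0.9 with θ tied to k this way. Start at k = 2, θ = 6.1: P(X<24.7) ≈ 0.912.
Too high — lower k to spread out. Iterating converges to k ≈ 1.94.
Then θ = 6.1/(1.94−1) ≈ 6.51.

k ≈ 1.94, θ ≈ 6.51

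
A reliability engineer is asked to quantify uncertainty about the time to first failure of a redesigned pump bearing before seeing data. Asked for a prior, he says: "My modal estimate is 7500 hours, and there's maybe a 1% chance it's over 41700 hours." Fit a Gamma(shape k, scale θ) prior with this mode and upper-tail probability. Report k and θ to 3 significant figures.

k ≈ 2.29, θ ≈ 5820

Gamma(k,θ) with k>1 has mode (k−1)θ, so θ = 7500/(k−1).
Need P(X < 41700) = 0.99 with θ tied to k this way. Start at k = 2, θ = 7500: P(X<41700) ≈ 0.975.
Too low — raise k to concentrate. Iterating converges to k ≈ 2.29.
Then θ = 7500/(2.29−1) ≈ 5820.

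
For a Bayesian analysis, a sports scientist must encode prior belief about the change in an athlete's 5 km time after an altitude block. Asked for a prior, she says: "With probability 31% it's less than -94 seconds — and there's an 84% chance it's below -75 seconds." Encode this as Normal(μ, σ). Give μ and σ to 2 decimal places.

The p-quantile of Normal(μ,σ) is μ + z_p·σ, with z_{0.31} = -0.4959 and z_{0.84} = 0.9945.
Eliminate σ: μ = (z₂·x₁ − z₁·x₂)/(z₂ − z₁) = (0.9945·-94 − (-0.4959)·-75)/1.49 = -87.68.
Then σ = (x₂ − x₁)/(z₂ − z₁) = (-75 − -94)/1.49 = 12.75.

μ = -87.68, σ = 12.75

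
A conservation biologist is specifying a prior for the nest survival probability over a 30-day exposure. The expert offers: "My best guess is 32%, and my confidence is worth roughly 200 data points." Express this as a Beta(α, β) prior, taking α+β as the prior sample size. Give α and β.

α = 64, β = 136

Under the effective-sample-size interpretation, Beta(α, β) has prior mean α/(α+β) and prior sample size α+β.
So α+β = 200 and α/(α+β) = 0.32, giving α = 0.32·200 = 64 and β = 200 − 64 = 136.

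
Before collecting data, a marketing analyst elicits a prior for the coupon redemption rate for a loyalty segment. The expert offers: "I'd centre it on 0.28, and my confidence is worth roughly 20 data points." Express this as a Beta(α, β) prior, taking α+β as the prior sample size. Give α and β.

α = 5.6, β = 14.4

Under the effective-sample-size interpretation, Beta(α, β) has prior mean α/(α+β) and prior sample size α+β.
So α+β = 20 and α/(α+β) = 0.28, giving α = 0.28·20 = 5.6 and β = 20 − 5.6 = 14.4.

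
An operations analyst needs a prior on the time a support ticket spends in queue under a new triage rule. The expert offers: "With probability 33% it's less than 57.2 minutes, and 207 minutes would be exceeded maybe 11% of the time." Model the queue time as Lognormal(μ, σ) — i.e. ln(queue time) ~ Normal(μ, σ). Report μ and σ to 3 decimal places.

If T ~ Lognormal(μ,σ) then ln T ~ Normal(μ,σ), so the p-quantile of ln T is μ + z_p·σ.
ln(57.2) = 4.047 and ln(207) = 5.333; z_{0.33} = -0.4399, z_{0.89} = 1.227.
σ = (5.333 − 4.047)/(1.227 − (-0.4399)) = 0.772.
μ = 4.047 − (-0.4399)·0.772 = 4.386.

μ ≈ 4.386, σ ≈ 0.772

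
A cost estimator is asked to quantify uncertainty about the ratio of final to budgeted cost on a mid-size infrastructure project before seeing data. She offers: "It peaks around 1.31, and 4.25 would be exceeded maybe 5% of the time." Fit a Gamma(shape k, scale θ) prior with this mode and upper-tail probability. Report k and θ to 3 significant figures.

k ≈ 2.89, θ ≈ 0.693

Gamma(k,θ) with k>1 has mode (k−1)θ, so θ = 1.31/(k−1).
Need P(X < 4.25) = 0.95 with θ tied to k this way. Start at k = 2, θ = 1.31: P(X<4.25) ≈ 0.834.
Too low — raise k to concentrate. Iterating converges to k ≈ 2.89.
Then θ = 1.31/(2.89−1) ≈ 0.693.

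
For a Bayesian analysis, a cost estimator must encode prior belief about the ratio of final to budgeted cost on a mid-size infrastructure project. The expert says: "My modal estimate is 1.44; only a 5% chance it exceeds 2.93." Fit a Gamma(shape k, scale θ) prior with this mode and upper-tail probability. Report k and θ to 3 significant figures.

Gamma(k,θ) with k>1 has mode (k−1)θ, so θ = 1.44/(k−1).
Need P(X < 2.93) = 0.95 with θ tied to k this way. Start at k = 2, θ = 1.44: P(X<2.93) ≈ 0.603.
Too low — raise k to concentrate. Iterating converges to k ≈ 6.49.
Then θ = 1.44/(6.49−1) ≈ 0.262.

k ≈ 6.49, θ ≈ 0.262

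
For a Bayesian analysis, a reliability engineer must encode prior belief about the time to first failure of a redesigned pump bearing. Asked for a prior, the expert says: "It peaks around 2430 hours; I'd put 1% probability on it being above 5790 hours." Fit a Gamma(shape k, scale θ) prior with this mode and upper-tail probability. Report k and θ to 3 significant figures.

Gamma(k,θ) with k>1 has mode (k−1)θ, so θ = 2430/(k−1).
Need P(X < 5790) = 0.99 with θ tied to k this way. Start at k = 2, θ = 2430: P(X<5790) ≈ 0.688.
Too low — raise k to concentrate. Iterating converges to k ≈ 7.29.
Then θ = 2430/(7.29−1) ≈ 386.

k ≈ 7.29, θ ≈ 386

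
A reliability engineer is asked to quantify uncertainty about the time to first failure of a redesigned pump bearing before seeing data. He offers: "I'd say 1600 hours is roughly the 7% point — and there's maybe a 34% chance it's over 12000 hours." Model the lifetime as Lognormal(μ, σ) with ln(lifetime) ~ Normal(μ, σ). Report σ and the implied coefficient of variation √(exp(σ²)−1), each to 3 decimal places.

If T ~ Lognormal(μ,σ) then ln T ~ Normal(μ,σ), so the p-quantile of ln T is μ + z_p·σ.
ln(1600) = 7.378 and ln(12000) = 9.393; z_{0.07} = -1.476, z_{0.66} = 0.4125.
σ = (9.393 − 7.378)/(0.4125 − (-1.476)) = 1.067.
μ = 7.378 − (-1.476)·1.067 = 8.953.
CV = √(exp(σ²)−1) = √(exp(1.1386)−1) = 1.457.

σ ≈ 1.067, CV ≈ 1.457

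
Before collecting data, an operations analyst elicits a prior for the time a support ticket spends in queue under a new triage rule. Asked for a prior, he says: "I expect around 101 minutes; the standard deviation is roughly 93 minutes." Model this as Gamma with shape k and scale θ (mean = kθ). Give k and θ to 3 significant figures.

k ≈ 1.18, θ ≈ 85.6

For Gamma(k, scale θ): mean = kθ, variance = kθ², so CV = 1/√k.
CV = SD/mean = 93/101 = 0.9208, hence k = 1/CV² = 1.18.
Then θ = mean/k = 101/1.18 = 85.6.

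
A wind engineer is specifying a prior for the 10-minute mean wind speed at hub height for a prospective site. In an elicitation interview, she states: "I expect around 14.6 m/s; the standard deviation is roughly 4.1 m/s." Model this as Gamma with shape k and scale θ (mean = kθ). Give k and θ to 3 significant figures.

k ≈ 12.7, θ ≈ 1.15

For Gamma(k, scale θ): mean = kθ, variance = kθ², so CV = 1/√k.
CV = SD/mean = 4.1/14.6 = 0.2808, hence k = 1/CV² = 12.7.
Then θ = mean/k = 14.6/12.7 = 1.15.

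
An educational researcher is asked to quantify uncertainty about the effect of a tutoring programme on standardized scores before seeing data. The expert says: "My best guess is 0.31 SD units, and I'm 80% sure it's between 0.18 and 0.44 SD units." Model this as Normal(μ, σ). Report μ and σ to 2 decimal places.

A symmetric 80% interval runs μ ± z·σ with z = 1.282.
Half-width = 0.13, so σ = 0.13/1.282 = 0.10.
μ is the stated best guess, 0.31.

μ = 0.31, σ = 0.10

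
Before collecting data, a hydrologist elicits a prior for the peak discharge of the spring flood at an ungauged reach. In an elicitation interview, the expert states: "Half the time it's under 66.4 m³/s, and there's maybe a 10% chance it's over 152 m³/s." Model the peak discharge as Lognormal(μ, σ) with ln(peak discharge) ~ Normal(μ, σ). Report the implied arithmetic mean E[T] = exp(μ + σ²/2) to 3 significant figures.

E[T] ≈ 81.8 m³/s

If T ~ Lognormal(μ,σ) then ln T ~ Normal(μ,σ), so the p-quantile of ln T is μ + z_p·σ.
ln(66.4) = 4.196 and ln(152) = 5.024; z_{0.5} = 0, z_{0.9} = 1.282.
σ = (5.024 − 4.196)/(1.282 − (0)) = 0.646.
μ = 4.196 − (0)·0.646 = 4.196.
E[T] = exp(μ + σ²/2) = exp(4.196 + 0.2088) = 81.8 m³/s.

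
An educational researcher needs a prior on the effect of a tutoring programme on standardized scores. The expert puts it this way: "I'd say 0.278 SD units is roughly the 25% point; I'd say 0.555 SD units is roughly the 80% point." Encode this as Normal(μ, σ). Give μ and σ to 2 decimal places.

μ = 0.40, σ = 0.18

The p-quantile of Normal(μ,σ) is μ + z_p·σ, with z_{0.25} = -0.6745 and z_{0.8} = 0.8416.
Eliminate σ: μ = (z₂·x₁ − z₁·x₂)/(z₂ − z₁) = (0.8416·0.278 − (-0.6745)·0.555)/1.516 = 0.40.
Then σ = (x₂ − x₁)/(z₂ − z₁) = (0.555 − 0.278)/1.516 = 0.18.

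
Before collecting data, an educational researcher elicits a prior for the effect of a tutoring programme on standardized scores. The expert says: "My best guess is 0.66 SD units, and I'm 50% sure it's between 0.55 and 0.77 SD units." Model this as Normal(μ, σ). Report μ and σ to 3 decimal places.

μ = 0.660, σ = 0.163

A symmetric 50% interval runs μ ± z·σ with z = 0.6745.
Half-width = 0.11, so σ = 0.11/0.6745 = 0.163.
μ is the stated best guess, 0.660.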